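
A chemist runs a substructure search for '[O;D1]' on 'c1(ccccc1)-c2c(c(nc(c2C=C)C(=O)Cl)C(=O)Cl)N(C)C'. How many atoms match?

2

Check the 23 heavy atoms by environment: 1× n (aromatic, D2) → no; 6× c (aromatic, D3) → no; 1× C (D2) → no; 3× C (D1) → no; 1× N (D3) → no; 2× C (D3) → no; 2× O (D1) → match; 2× Cl (D1) → no; 5× c (aromatic, D2) → no.
That gives 2 matching atoms.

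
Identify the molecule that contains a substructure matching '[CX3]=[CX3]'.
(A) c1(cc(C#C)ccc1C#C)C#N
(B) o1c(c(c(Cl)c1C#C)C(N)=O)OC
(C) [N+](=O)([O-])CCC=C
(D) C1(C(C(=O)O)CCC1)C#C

C

[CX3]=[CX3] describes a non-aromatic C=C double bond between two sp2 carbons (an alkene).
(A) has an ethynyl group (-C#CH) but the C-C bond is a triple bond, not a double bond.
(B) has an ethynyl group (-C#CH) but the C-C bond is a triple bond, not a double bond.
(C) contains a vinyl group (-CH=CH2), which satisfies every atom and bond constraint.
(D) has an ethynyl group (-C#CH) but the C-C bond is a triple bond, not a double bond.
So the answer is (C).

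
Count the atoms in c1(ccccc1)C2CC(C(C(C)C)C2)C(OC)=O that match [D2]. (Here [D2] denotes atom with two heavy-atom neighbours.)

8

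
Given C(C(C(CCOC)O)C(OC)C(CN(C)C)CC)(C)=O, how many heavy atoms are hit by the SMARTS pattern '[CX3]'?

1

The query [CX3] means: C with X3: aliphatic carbon with exactly 3 total connections.
Check the 20 heavy atoms by environment: 14× C (X4) → no; 1× C (X3) → match; 1× O (X1) → no; 3× O (X2) → no; 1× N (X3) → no.
That gives 1 matching atom.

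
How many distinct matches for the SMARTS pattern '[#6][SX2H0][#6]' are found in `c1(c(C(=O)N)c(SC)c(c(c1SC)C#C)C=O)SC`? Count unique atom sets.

3

[#6][SX2H0][#6] is the SMARTS for a thioether: an aliphatic sulfur bridging two carbons with no H on the sulfur.
The molecule carries 3 separate instances of a methylthio ether (-SCH3) meeting every constraint; each maps to a distinct set of atoms, giving 3 matches.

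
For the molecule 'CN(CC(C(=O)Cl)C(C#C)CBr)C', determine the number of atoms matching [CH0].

2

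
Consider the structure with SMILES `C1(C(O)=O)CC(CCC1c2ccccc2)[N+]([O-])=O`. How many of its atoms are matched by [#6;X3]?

The query [#6;X3] means: any carbon (aromatic or not) with three total connections.
Check the 18 heavy atoms by environment: 6× C (X4) → no; 1× C (X3) → match; 2× O (X1) → no; 1× O (X2) → no; 6× c (aromatic, X3) → match; 1× N (charge +1, X3) → no; 1× O (charge -1, X1) → no.
Summing the matching environments: 1 + 6 = 7 matching atoms.

7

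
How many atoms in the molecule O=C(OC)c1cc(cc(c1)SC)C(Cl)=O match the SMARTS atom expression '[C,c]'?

10

The query [C,c] means: comma = OR; matches aliphatic or aromatic carbon — same as #6.
Check the 15 heavy atoms by environment: 6× c (aromatic) → match; 4× C → match; 3× O → no; 1× Cl → no; 1× S → no.
Summing the matching environments: 6 + 4 = 10 matching atoms.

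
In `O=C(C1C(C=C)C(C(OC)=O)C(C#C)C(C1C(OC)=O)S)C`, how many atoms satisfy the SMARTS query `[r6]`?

The query [r6] means: r6 matches atoms in a six-membered ring.
Check the 22 heavy atoms by environment: 6× C (in 6-ring) → match; 1× S (acyclic) → no; 10× C (acyclic) → no; 5× O (acyclic) → no.
That gives 6 matching atoms.

6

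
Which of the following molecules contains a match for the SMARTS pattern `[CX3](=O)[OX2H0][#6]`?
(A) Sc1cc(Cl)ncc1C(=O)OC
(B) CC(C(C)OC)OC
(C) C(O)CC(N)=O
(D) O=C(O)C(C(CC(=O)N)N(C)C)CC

[CX3](=O)[OX2H0][#6] describes a carbonyl carbon bonded to an oxygen that is itself bonded to carbon (no H on that O) (an ester).
(A) contains a methyl-ester group (-C(=O)OCH3), which satisfies every atom and bond constraint.
(B) has a methoxy ether (-OCH3) but the ether oxygen is not adjacent to a C=O carbon.
(C) has a primary amide (-C(=O)NH2) but the carbonyl is bonded to N, not to an O-C linkage.
(D) has a primary amide (-C(=O)NH2) but the carbonyl is bonded to N, not to an O-C linkage.
So the answer is (A).

A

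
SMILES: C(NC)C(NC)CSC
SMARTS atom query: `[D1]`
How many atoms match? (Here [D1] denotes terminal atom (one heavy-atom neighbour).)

3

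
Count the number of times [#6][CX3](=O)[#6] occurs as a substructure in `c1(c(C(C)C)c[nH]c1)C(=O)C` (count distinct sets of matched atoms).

1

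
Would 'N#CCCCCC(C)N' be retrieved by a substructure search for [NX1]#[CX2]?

The pattern [NX1]#[CX2] describes a nitrogen triple-bonded to a two-connected carbon — a nitrile.
The molecule carries a nitrile (-C#N), whose atoms satisfy every constraint of the query, so the pattern matches.

Yes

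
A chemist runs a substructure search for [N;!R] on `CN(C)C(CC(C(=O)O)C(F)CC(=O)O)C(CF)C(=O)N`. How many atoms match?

2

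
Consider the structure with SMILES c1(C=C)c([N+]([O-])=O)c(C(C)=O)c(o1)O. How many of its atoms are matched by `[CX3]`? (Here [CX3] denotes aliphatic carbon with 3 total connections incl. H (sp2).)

Check the 14 heavy atoms by environment: 1× o (aromatic, X2) → no; 4× c (aromatic, X3) → no; 3× C (X3) → match; 1× O (X2) → no; 2× O (X1) → no; 1× C (X4) → no; 1× N (charge +1, X3) → no; 1× O (charge -1, X1) → no.
That gives 3 matching atoms.

3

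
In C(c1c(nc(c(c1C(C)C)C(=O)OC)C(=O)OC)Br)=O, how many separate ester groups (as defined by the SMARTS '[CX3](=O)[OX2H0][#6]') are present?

[CX3](=O)[OX2H0][#6] is the SMARTS for an ester: a carbonyl carbon bonded to an oxygen that is itself bonded to carbon (no H on that O).
The molecule carries 2 separate instances of a methyl-ester group (-C(=O)OCH3) meeting every constraint; each maps to a distinct set of atoms, giving 2 matches.

2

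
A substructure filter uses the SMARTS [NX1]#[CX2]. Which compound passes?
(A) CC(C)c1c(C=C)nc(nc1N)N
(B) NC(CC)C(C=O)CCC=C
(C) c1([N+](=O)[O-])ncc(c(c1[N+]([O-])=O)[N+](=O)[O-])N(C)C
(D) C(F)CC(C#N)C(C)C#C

D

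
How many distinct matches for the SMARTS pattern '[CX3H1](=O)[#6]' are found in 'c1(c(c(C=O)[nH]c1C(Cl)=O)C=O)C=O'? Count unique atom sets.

[CX3H1](=O)[#6] is the SMARTS for an aldehyde: an sp2 carbon with one H, double-bonded to O and single-bonded to carbon.
The molecule carries 3 separate instances of an aldehyde (-CHO) meeting every constraint; each maps to a distinct set of atoms, giving 3 matches.

3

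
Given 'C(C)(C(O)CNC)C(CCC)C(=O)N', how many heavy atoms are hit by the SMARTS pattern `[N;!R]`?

The query [N;!R] means: aliphatic nitrogen not in a ring.
Check the 14 heavy atoms by environment: 10× C (acyclic) → no; 2× O (acyclic) → no; 2× N (acyclic) → match.
That gives 2 matching atoms.

2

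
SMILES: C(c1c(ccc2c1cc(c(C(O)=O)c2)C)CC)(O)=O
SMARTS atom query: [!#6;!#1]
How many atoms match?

4

The query [!#6;!#1] means: not carbon and not hydrogen — any heteroatom.
Check the 19 heavy atoms by environment: 10× c (aromatic) → no; 5× C → no; 4× O → match.
That gives 4 matching atoms.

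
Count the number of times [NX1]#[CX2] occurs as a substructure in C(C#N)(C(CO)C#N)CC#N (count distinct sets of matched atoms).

[NX1]#[CX2] is the SMARTS for a nitrile: a nitrogen triple-bonded to a two-connected carbon.
The molecule carries 3 separate instances of a nitrile (-C#N) meeting every constraint; each maps to a distinct set of atoms, giving 3 matches.

3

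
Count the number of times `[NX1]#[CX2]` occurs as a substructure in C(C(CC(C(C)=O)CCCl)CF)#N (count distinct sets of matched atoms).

1

[NX1]#[CX2] is the SMARTS for a nitrile: a nitrogen triple-bonded to a two-connected carbon.
Exactly one fragment in the molecule meets all constraints, giving 1 match.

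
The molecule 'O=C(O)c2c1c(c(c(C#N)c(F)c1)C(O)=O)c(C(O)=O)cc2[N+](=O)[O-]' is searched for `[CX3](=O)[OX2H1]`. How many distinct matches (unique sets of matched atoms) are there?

[CX3](=O)[OX2H1] is the SMARTS for a carboxylic acid: an sp2 carbon double-bonded to O and single-bonded to an -OH oxygen.
The molecule carries 3 separate instances of a carboxylic acid group (-C(=O)OH) meeting every constraint; each maps to a distinct set of atoms, giving 3 matches.

3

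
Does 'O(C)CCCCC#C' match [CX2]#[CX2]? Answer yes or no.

The pattern [CX2]#[CX2] describes a carbon-carbon triple bond — an alkyne.
The molecule carries an ethynyl group (-C#CH), whose atoms satisfy every constraint of the query, so the pattern matches.

Yes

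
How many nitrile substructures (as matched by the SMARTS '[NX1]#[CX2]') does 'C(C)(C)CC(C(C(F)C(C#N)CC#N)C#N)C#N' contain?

4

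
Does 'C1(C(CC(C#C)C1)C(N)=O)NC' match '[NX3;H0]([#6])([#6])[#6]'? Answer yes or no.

No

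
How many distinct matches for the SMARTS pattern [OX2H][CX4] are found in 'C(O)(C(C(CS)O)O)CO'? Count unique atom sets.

[OX2H][CX4] is the SMARTS for an aliphatic alcohol: a hydroxyl oxygen bound to an sp3 (X4) carbon.
The molecule carries 4 separate instances of a hydroxyl group (-OH) meeting every constraint; each maps to a distinct set of atoms, giving 4 matches.

4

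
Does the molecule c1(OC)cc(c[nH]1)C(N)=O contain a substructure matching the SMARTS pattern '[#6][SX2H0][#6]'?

No

The pattern [#6][SX2H0][#6] describes an aliphatic sulfur bridging two carbons with no H on the sulfur — a thioether.
The closest candidate here is a methoxy ether (-OCH3), but the bridging atom is O, not S. No other fragment satisfies the full query, so there is no match.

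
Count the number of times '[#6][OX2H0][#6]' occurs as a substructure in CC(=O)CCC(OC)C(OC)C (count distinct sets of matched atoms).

2

[#6][OX2H0][#6] is the SMARTS for an ether: an aliphatic oxygen bridging two carbons with no H on the oxygen.
The molecule carries 2 separate instances of a methoxy ether (-OCH3) meeting every constraint; each maps to a distinct set of atoms, giving 2 matches.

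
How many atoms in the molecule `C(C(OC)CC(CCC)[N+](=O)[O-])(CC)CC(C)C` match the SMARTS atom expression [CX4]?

14

The query [CX4] means: C with X4: aliphatic carbon with exactly 4 total connections (bonds + H).
Check the 18 heavy atoms by environment: 14× C (X4) → match; 1× N (charge +1, X3) → no; 1× O (charge -1, X1) → no; 1× O (X1) → no; 1× O (X2) → no.
That gives 14 matching atoms.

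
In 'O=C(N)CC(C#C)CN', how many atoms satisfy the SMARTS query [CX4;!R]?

Check the 9 heavy atoms by environment: 3× C (X4, acyclic) → match; 2× C (X2, acyclic) → no; 2× N (X3, acyclic) → no; 1× C (X3, acyclic) → no; 1× O (X1, acyclic) → no.
That gives 3 matching atoms.

3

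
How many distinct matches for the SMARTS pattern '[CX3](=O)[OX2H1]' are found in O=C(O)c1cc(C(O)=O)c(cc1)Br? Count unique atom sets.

2

[CX3](=O)[OX2H1] is the SMARTS for a carboxylic acid: an sp2 carbon double-bonded to O and single-bonded to an -OH oxygen.
The molecule carries 2 separate instances of a carboxylic acid group (-C(=O)OH) meeting every constraint; each maps to a distinct set of atoms, giving 2 matches.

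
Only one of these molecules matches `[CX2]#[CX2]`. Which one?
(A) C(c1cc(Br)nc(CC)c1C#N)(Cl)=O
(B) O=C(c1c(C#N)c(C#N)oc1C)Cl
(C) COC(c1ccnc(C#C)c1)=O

C

[CX2]#[CX2] describes a carbon-carbon triple bond (an alkyne).
(A) has a nitrile (-C#N) but the triple bond is C#N, not C#C.
(B) has a nitrile (-C#N) but the triple bond is C#N, not C#C.
(C) contains an ethynyl group (-C#CH), which satisfies every atom and bond constraint.
So the answer is (C).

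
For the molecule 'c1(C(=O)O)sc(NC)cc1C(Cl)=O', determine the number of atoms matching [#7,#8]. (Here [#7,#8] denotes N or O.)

4

The query [#7,#8] means: nitrogen or oxygen (comma = OR).
Check the 13 heavy atoms by environment: 1× s (aromatic) → no; 4× c (aromatic) → no; 3× C → no; 3× O → match; 1× N → match; 1× Cl → no.
Summing the matching environments: 3 + 1 = 4 matching atoms.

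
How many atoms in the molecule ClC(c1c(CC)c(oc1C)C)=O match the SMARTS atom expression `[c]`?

4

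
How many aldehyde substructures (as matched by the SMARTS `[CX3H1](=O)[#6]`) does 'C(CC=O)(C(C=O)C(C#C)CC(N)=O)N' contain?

2

[CX3H1](=O)[#6] is the SMARTS for an aldehyde: an sp2 carbon with one H, double-bonded to O and single-bonded to carbon.
The molecule carries 2 separate instances of an aldehyde (-CHO) meeting every constraint; each maps to a distinct set of atoms, giving 2 matches.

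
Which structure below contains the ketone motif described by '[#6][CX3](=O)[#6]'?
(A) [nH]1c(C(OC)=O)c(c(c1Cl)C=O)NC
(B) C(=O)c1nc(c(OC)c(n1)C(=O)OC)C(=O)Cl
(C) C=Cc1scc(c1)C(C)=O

C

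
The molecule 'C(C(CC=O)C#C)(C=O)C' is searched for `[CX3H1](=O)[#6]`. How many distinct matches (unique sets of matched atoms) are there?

[CX3H1](=O)[#6] is the SMARTS for an aldehyde: an sp2 carbon with one H, double-bonded to O and single-bonded to carbon.
The molecule carries 2 separate instances of an aldehyde (-CHO) meeting every constraint; each maps to a distinct set of atoms, giving 2 matches.

2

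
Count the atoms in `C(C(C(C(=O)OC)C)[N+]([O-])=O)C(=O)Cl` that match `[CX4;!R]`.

The query [CX4;!R] means: aliphatic carbon with four total connections, not in a ring.
Check the 14 heavy atoms by environment: 5× C (X4, acyclic) → match; 2× C (X3, acyclic) → no; 3× O (X1, acyclic) → no; 1× O (X2, acyclic) → no; 1× N (charge +1, X3, acyclic) → no; 1× O (charge -1, X1, acyclic) → no; 1× Cl (X1, acyclic) → no.
That gives 5 matching atoms.

5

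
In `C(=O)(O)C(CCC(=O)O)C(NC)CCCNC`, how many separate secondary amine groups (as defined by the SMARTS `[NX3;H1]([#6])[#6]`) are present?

2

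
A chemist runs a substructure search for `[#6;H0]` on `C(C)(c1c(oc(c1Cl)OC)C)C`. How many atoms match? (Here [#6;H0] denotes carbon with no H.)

4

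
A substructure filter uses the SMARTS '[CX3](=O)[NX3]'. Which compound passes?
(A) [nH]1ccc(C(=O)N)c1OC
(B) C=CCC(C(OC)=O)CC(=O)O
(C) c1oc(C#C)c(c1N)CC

A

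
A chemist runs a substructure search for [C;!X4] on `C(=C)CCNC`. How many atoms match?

2

The query [C;!X4] means: aliphatic carbon that does not have four total connections.
Check the 6 heavy atoms by environment: 3× C (X4) → no; 2× C (X3) → match; 1× N (X3) → no.
That gives 2 matching atoms.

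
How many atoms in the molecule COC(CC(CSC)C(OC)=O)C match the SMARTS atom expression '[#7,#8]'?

The query [#7,#8] means: nitrogen or oxygen (comma = OR).
Check the 13 heavy atoms by environment: 9× C → no; 3× O → match; 1× S → no.
That gives 3 matching atoms.

3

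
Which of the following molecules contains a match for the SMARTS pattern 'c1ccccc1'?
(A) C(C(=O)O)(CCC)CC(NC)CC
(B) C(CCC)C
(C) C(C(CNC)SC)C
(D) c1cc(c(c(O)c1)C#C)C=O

D

c1ccccc1 describes six aromatic carbons in a ring (a benzene ring).
(A) has a methyl group (-CH3) but no six-membered all-carbon aromatic ring is present.
(B) has a methyl group (-CH3) but no six-membered all-carbon aromatic ring is present.
(C) has a methyl group (-CH3) but no six-membered all-carbon aromatic ring is present.
(D) contains the required atom environment, so the pattern matches.
So the answer is (D).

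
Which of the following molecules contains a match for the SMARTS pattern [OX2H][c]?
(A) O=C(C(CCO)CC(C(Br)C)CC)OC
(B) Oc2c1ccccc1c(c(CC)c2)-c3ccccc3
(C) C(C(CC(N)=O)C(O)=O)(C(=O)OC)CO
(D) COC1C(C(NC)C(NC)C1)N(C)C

B

[OX2H][c] describes a hydroxyl oxygen attached to an aromatic carbon (a phenol).
(A) has a hydroxyl group (-OH) but the -OH is on an aliphatic carbon, not an aromatic c.
(B) contains a hydroxyl group (-OH), which satisfies every atom and bond constraint.
(C) has a hydroxyl group (-OH) but the -OH is on an aliphatic carbon, not an aromatic c.
(D) has a methoxy ether (-OCH3) but the oxygen has H0, not H1.
So the answer is (B).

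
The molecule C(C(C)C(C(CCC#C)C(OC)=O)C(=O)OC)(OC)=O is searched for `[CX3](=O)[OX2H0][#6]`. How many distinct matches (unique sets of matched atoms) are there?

3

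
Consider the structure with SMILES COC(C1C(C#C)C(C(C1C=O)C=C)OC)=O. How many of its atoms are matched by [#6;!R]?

8

The query [#6;!R] means: carbon not in any ring.
Check the 17 heavy atoms by environment: 5× C (in 5-ring) → no; 8× C (acyclic) → match; 4× O (acyclic) → no.
That gives 8 matching atoms.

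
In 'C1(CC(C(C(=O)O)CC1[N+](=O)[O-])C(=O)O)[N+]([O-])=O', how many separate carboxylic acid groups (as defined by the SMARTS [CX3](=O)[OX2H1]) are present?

2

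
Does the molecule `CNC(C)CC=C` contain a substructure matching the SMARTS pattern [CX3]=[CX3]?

Yes

The pattern [CX3]=[CX3] describes a non-aromatic C=C double bond between two sp2 carbons — an alkene.
The molecule carries a vinyl group (-CH=CH2), whose atoms satisfy every constraint of the query, so the pattern matches.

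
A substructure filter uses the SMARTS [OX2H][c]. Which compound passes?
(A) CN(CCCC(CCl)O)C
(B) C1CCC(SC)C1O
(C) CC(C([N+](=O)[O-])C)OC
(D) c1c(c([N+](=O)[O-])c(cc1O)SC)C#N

D

[OX2H][c] describes a hydroxyl oxygen attached to an aromatic carbon (a phenol).
(A) has a hydroxyl group (-OH) but the -OH is on an aliphatic carbon, not an aromatic c.
(B) has a hydroxyl group (-OH) but the -OH is on an aliphatic carbon, not an aromatic c.
(C) has a methoxy ether (-OCH3) but the oxygen has H0, not H1.
(D) contains a hydroxyl group (-OH), which satisfies every atom and bond constraint.
So the answer is (D).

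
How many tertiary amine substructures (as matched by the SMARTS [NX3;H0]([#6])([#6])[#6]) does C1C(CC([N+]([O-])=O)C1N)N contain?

0

[NX3;H0]([#6])([#6])[#6] is the SMARTS for a tertiary amine: a trivalent nitrogen with no H, bonded to three carbons.
The molecule has a primary amino group (-NH2), but the nitrogen has H2, not H0 with three carbons; nothing else fits, so there are 0 matches.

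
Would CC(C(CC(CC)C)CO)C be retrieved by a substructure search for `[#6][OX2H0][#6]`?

No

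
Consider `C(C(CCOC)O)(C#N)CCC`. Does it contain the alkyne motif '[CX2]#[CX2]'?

No

The pattern [CX2]#[CX2] describes a carbon-carbon triple bond — an alkyne.
The closest candidate here is a nitrile (-C#N), but the triple bond is C#N, not C#C. No other fragment satisfies the full query, so there is no match.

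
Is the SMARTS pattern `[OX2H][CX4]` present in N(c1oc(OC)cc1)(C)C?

The pattern [OX2H][CX4] describes a hydroxyl oxygen bound to an sp3 (X4) carbon — an aliphatic alcohol.
The closest candidate here is a methoxy ether (-OCH3), but the oxygen has H0 (ether), not H1. No other fragment satisfies the full query, so there is no match.

No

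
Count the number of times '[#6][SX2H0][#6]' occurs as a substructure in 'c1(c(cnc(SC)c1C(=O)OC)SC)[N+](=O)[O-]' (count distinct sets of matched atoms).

[#6][SX2H0][#6] is the SMARTS for a thioether: an aliphatic sulfur bridging two carbons with no H on the sulfur.
The molecule carries 2 separate instances of a methylthio ether (-SCH3) meeting every constraint; each maps to a distinct set of atoms, giving 2 matches.

2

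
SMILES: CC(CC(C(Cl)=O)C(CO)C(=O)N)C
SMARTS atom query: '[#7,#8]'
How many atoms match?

4

The query [#7,#8] means: nitrogen or oxygen (comma = OR).
Check the 14 heavy atoms by environment: 9× C → no; 3× O → match; 1× N → match; 1× Cl → no.
Summing the matching environments: 3 + 1 = 4 matching atoms.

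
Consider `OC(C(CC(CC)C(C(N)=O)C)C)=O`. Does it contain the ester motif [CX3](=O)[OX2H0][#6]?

The pattern [CX3](=O)[OX2H0][#6] describes a carbonyl carbon bonded to an oxygen that is itself bonded to carbon (no H on that O) — an ester.
The closest candidate here is a carboxylic acid group (-C(=O)OH), but the singly-bonded O carries H (OX2H1, not H0). No other fragment satisfies the full query, so there is no match.

No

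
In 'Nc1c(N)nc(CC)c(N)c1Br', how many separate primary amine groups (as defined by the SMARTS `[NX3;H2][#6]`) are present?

3

[NX3;H2][#6] is the SMARTS for a primary amine: a trivalent nitrogen with two H attached to carbon.
The molecule carries 3 separate instances of a primary amino group (-NH2) meeting every constraint; each maps to a distinct set of atoms, giving 3 matches.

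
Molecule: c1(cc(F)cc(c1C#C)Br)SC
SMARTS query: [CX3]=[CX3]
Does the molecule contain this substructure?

No

The pattern [CX3]=[CX3] describes a non-aromatic C=C double bond between two sp2 carbons — an alkene.
The closest candidate here is an ethynyl group (-C#CH), but the C-C bond is a triple bond, not a double bond. No other fragment satisfies the full query, so there is no match.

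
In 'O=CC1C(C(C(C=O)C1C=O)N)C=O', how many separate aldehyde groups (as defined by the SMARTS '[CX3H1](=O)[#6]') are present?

4

[CX3H1](=O)[#6] is the SMARTS for an aldehyde: an sp2 carbon with one H, double-bonded to O and single-bonded to carbon.
The molecule carries 4 separate instances of an aldehyde (-CHO) meeting every constraint; each maps to a distinct set of atoms, giving 4 matches.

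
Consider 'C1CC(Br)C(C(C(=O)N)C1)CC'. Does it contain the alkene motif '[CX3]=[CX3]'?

The pattern [CX3]=[CX3] describes a non-aromatic C=C double bond between two sp2 carbons — an alkene.
The closest candidate here is an ethyl group (-CH2CH3), but its C-C bond is a single bond between CX4 carbons, not CX3=CX3. No other fragment satisfies the full query, so there is no match.

No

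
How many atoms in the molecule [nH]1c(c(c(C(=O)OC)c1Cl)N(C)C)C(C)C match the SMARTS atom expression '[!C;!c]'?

Check the 16 heavy atoms by environment: 1× n (aromatic) → match; 4× c (aromatic) → no; 1× Cl → match; 7× C → no; 2× O → match; 1× N → match.
Summing the matching environments: 1 + 1 + 2 + 1 = 5 matching atoms.

5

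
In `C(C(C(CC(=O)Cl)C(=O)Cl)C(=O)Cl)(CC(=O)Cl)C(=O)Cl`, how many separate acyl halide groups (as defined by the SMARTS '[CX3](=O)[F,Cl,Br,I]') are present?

5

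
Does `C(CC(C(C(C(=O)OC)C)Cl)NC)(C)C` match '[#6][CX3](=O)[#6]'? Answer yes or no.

No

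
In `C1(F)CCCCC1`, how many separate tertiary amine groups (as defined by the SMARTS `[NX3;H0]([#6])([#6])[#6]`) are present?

0

[NX3;H0]([#6])([#6])[#6] is the SMARTS for a tertiary amine: a trivalent nitrogen with no H, bonded to three carbons.
No fragment in the molecule satisfies every constraint, giving 0 matches.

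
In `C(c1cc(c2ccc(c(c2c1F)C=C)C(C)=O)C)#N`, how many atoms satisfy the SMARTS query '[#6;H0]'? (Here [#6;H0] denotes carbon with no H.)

Check the 19 heavy atoms by environment: 7× c (aromatic, H0) → match; 3× c (aromatic, H1) → no; 1× C (H1) → no; 1× C (H2) → no; 2× C (H0) → match; 1× N (H0) → no; 1× F (H0) → no; 1× O (H0) → no; 2× C (H3) → no.
Summing the matching environments: 7 + 2 = 9 matching atoms.

9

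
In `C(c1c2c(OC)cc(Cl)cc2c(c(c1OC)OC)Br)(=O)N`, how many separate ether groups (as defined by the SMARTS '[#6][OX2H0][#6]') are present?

3

[#6][OX2H0][#6] is the SMARTS for an ether: an aliphatic oxygen bridging two carbons with no H on the oxygen.
The molecule carries 3 separate instances of a methoxy ether (-OCH3) meeting every constraint; each maps to a distinct set of atoms, giving 3 matches.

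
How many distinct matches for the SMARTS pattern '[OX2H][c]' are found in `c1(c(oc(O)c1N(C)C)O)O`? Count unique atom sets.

3

[OX2H][c] is the SMARTS for a phenol: a hydroxyl oxygen attached to an aromatic carbon.
The molecule carries 3 separate instances of a hydroxyl group (-OH) meeting every constraint; each maps to a distinct set of atoms, giving 3 matches.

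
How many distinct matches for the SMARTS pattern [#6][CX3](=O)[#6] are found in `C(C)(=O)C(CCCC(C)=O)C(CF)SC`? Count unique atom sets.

2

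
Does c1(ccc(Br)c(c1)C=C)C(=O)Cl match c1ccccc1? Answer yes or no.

Yes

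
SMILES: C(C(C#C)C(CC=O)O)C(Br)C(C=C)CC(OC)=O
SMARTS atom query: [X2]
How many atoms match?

4

Check the 19 heavy atoms by environment: 8× C (X4) → no; 1× Br (X1) → no; 4× C (X3) → no; 2× O (X1) → no; 2× O (X2) → match; 2× C (X2) → match.
Summing the matching environments: 2 + 2 = 4 matching atoms.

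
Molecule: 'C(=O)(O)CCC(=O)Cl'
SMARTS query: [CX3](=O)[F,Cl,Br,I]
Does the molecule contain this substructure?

Yes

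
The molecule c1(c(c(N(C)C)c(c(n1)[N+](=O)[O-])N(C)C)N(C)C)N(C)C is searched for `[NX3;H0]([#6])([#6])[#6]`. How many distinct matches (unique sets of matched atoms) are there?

4

[NX3;H0]([#6])([#6])[#6] is the SMARTS for a tertiary amine: a trivalent nitrogen with no H, bonded to three carbons.
The molecule carries 4 separate instances of a dimethylamino group (-N(CH3)2) meeting every constraint; each maps to a distinct set of atoms, giving 4 matches.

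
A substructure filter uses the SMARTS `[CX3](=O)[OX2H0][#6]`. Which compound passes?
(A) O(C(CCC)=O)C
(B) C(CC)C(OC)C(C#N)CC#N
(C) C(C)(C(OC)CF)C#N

A

[CX3](=O)[OX2H0][#6] describes a carbonyl carbon bonded to an oxygen that is itself bonded to carbon (no H on that O) (an ester).
(A) contains a methyl-ester group (-C(=O)OCH3), which satisfies every atom and bond constraint.
(B) has a methoxy ether (-OCH3) but the ether oxygen is not adjacent to a C=O carbon.
(C) has a methoxy ether (-OCH3) but the ether oxygen is not adjacent to a C=O carbon.
So the answer is (A).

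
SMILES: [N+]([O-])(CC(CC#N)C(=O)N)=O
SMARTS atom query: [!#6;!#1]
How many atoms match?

The query [!#6;!#1] means: not carbon and not hydrogen — any heteroatom.
Check the 11 heavy atoms by environment: 5× C → no; 1× N (charge +1) → match; 1× O (charge -1) → match; 2× O → match; 2× N → match.
Summing the matching environments: 1 + 1 + 2 + 2 = 6 matching atoms.

6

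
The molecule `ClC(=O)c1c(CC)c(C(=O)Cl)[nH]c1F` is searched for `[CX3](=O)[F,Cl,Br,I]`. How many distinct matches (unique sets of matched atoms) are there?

2

[CX3](=O)[F,Cl,Br,I] is the SMARTS for an acyl halide: a carbonyl carbon bonded to a halogen.
The molecule carries 2 separate instances of an acyl chloride (-C(=O)Cl) meeting every constraint; each maps to a distinct set of atoms, giving 2 matches.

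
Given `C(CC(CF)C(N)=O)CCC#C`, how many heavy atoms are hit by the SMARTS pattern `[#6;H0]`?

2

The query [#6;H0] means: any carbon with no attached hydrogen.
Check the 12 heavy atoms by environment: 5× C (H2) → no; 2× C (H1) → no; 1× F (H0) → no; 2× C (H0) → match; 1× O (H0) → no; 1× N (H2) → no.
That gives 2 matching atoms.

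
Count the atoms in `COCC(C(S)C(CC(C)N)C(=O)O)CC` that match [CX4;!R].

The query [CX4;!R] means: aliphatic carbon with four total connections, not in a ring.
Check the 16 heavy atoms by environment: 10× C (X4, acyclic) → match; 1× C (X3, acyclic) → no; 1× O (X1, acyclic) → no; 2× O (X2, acyclic) → no; 1× S (X2, acyclic) → no; 1× N (X3, acyclic) → no.
That gives 10 matching atoms.

10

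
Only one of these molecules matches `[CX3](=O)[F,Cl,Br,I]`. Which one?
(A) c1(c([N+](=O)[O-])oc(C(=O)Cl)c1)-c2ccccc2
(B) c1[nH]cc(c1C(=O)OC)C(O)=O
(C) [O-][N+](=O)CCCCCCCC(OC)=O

A

[CX3](=O)[F,Cl,Br,I] describes a carbonyl carbon bonded to a halogen (an acyl halide).
(A) contains an acyl chloride (-C(=O)Cl), which satisfies every atom and bond constraint.
(B) has a carboxylic acid group (-C(=O)OH) but the carbonyl is bonded to -OH, not to a halogen.
(C) has a methyl-ester group (-C(=O)OCH3) but the carbonyl is bonded to -O-C, not to a halogen.
So the answer is (A).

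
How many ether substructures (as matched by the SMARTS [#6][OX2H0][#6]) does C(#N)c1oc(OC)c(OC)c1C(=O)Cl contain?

[#6][OX2H0][#6] is the SMARTS for an ether: an aliphatic oxygen bridging two carbons with no H on the oxygen.
The molecule carries 2 separate instances of a methoxy ether (-OCH3) meeting every constraint; each maps to a distinct set of atoms, giving 2 matches.

2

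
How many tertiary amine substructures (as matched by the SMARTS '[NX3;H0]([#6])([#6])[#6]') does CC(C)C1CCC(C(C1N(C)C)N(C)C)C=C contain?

[NX3;H0]([#6])([#6])[#6] is the SMARTS for a tertiary amine: a trivalent nitrogen with no H, bonded to three carbons.
The molecule carries 2 separate instances of a dimethylamino group (-N(CH3)2) meeting every constraint; each maps to a distinct set of atoms, giving 2 matches.

2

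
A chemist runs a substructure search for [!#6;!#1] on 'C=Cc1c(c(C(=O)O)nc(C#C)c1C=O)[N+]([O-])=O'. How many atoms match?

7

The query [!#6;!#1] means: not carbon and not hydrogen — any heteroatom.
Check the 18 heavy atoms by environment: 1× n (aromatic) → match; 5× c (aromatic) → no; 6× C → no; 4× O → match; 1× N (charge +1) → match; 1× O (charge -1) → match.
Summing the matching environments: 1 + 4 + 1 + 1 = 7 matching atoms.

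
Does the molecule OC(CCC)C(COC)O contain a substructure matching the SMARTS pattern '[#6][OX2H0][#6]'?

Yes

The pattern [#6][OX2H0][#6] describes an aliphatic oxygen bridging two carbons with no H on the oxygen — an ether.
The molecule carries a methoxy ether (-OCH3), whose atoms satisfy every constraint of the query, so the pattern matches.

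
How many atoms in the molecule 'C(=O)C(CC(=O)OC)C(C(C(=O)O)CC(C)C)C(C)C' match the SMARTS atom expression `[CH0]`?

The query [CH0] means: aliphatic carbon with no attached hydrogen.
Check the 20 heavy atoms by environment: 2× C (H2) → no; 6× C (H1) → no; 4× O (H0) → no; 2× C (H0) → match; 5× C (H3) → no; 1× O (H1) → no.
That gives 2 matching atoms.

2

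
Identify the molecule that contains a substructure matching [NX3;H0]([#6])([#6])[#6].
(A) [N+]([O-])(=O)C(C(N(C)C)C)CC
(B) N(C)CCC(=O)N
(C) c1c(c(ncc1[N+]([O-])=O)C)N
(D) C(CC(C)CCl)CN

A

[NX3;H0]([#6])([#6])[#6] describes a trivalent nitrogen with no H, bonded to three carbons (a tertiary amine).
(A) contains a dimethylamino group (-N(CH3)2), which satisfies every atom and bond constraint.
(B) has an N-methylamino group (-NHCH3) but the nitrogen still has one H (H1), not H0.
(C) has a primary amino group (-NH2) but the nitrogen has H2, not H0 with three carbons.
(D) has a primary amino group (-NH2) but the nitrogen has H2, not H0 with three carbons.
So the answer is (A).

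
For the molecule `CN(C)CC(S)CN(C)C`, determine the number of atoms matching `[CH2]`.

2

The query [CH2] means: aliphatic carbon with exactly two hydrogens.
Check the 10 heavy atoms by environment: 2× C (H2) → match; 1× C (H1) → no; 1× S (H1) → no; 2× N (H0) → no; 4× C (H3) → no.
That gives 2 matching atoms.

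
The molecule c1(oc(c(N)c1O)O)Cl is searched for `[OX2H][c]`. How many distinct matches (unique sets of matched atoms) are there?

[OX2H][c] is the SMARTS for a phenol: a hydroxyl oxygen attached to an aromatic carbon.
The molecule carries 2 separate instances of a hydroxyl group (-OH) meeting every constraint; each maps to a distinct set of atoms, giving 2 matches.

2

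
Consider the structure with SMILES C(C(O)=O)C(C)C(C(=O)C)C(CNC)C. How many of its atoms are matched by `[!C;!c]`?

The query [!C;!c] means: neither aliphatic nor aromatic carbon — same as [!#6].
Check the 15 heavy atoms by environment: 11× C → no; 1× N → match; 3× O → match.
Summing the matching environments: 1 + 3 = 4 matching atoms.

4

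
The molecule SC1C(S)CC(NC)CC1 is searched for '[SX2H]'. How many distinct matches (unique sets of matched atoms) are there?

[SX2H] is the SMARTS for a thiol: an aliphatic sulfur with two connections, one being H.
The molecule carries 2 separate instances of a thiol (-SH) meeting every constraint; each maps to a distinct set of atoms, giving 2 matches.

2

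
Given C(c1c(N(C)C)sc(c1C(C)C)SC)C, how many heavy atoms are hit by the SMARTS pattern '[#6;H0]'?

The query [#6;H0] means: any carbon with no attached hydrogen.
Check the 15 heavy atoms by environment: 1× s (aromatic, H0) → no; 4× c (aromatic, H0) → match; 1× C (H1) → no; 6× C (H3) → no; 1× S (H0) → no; 1× N (H0) → no; 1× C (H2) → no.
That gives 4 matching atoms.

4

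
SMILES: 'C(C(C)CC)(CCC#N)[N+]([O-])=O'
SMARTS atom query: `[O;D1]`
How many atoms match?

The query [O;D1] means: aliphatic oxygen bonded to exactly one heavy atom.
Check the 12 heavy atoms by environment: 4× C (D2) → no; 2× C (D3) → no; 2× C (D1) → no; 1× N (charge +1, D3) → no; 1× O (charge -1, D1) → match; 1× O (D1) → match; 1× N (D1) → no.
Summing the matching environments: 1 + 1 = 2 matching atoms.

2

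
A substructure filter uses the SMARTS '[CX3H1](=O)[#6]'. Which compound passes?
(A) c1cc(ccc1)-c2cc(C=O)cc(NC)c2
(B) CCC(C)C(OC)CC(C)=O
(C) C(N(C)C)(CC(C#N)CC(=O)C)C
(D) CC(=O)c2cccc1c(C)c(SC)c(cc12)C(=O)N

A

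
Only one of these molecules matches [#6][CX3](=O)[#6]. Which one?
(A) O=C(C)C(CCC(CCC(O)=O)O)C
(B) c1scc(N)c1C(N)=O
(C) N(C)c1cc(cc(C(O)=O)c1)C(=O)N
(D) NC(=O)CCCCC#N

[#6][CX3](=O)[#6] describes a carbonyl carbon (no H) flanked by two carbons (a ketone).
(A) contains an acetyl/ketone group (-C(=O)CH3), which satisfies every atom and bond constraint.
(B) has a primary amide (-C(=O)NH2) but one neighbour of the carbonyl carbon is N, not C.
(C) has a primary amide (-C(=O)NH2) but one neighbour of the carbonyl carbon is N, not C.
(D) has a primary amide (-C(=O)NH2) but one neighbour of the carbonyl carbon is N, not C.
So the answer is (A).

A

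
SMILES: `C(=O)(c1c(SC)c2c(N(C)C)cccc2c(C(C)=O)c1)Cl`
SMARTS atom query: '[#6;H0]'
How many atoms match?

8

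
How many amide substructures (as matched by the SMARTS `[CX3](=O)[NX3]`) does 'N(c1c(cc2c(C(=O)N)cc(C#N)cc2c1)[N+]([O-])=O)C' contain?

1

[CX3](=O)[NX3] is the SMARTS for an amide: a carbonyl carbon bonded to a trivalent nitrogen.
Exactly one fragment in the molecule meets all constraints, giving 1 match.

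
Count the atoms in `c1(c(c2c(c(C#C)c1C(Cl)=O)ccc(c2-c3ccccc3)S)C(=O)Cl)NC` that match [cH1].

The query [cH1] means: aromatic carbon bearing exactly one hydrogen.
Check the 27 heavy atoms by environment: 9× c (aromatic, H0) → no; 7× c (aromatic, H1) → match; 3× C (H0) → no; 1× C (H1) → no; 2× O (H0) → no; 2× Cl (H0) → no; 1× N (H1) → no; 1× C (H3) → no; 1× S (H1) → no.
That gives 7 matching atoms.

7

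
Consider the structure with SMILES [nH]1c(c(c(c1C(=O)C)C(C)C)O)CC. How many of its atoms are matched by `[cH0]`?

4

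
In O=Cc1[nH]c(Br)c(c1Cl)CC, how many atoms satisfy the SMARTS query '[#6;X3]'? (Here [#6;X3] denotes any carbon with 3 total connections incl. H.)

5

Check the 11 heavy atoms by environment: 1× n (aromatic, X3) → no; 4× c (aromatic, X3) → match; 1× Br (X1) → no; 1× C (X3) → match; 1× O (X1) → no; 2× C (X4) → no; 1× Cl (X1) → no.
Summing the matching environments: 4 + 1 = 5 matching atoms.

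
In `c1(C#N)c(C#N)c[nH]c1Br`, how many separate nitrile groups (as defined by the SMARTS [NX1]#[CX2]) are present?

2

[NX1]#[CX2] is the SMARTS for a nitrile: a nitrogen triple-bonded to a two-connected carbon.
The molecule carries 2 separate instances of a nitrile (-C#N) meeting every constraint; each maps to a distinct set of atoms, giving 2 matches.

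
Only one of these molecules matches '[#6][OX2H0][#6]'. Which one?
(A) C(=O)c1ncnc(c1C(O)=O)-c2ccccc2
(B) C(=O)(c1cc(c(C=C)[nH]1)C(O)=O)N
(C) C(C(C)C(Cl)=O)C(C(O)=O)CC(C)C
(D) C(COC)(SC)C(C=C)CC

D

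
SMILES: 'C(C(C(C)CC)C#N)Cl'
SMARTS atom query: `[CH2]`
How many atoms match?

2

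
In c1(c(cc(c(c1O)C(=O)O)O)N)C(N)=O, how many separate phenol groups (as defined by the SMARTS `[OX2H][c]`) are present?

2

[OX2H][c] is the SMARTS for a phenol: a hydroxyl oxygen attached to an aromatic carbon.
The molecule carries 2 separate instances of a hydroxyl group (-OH) meeting every constraint; each maps to a distinct set of atoms, giving 2 matches.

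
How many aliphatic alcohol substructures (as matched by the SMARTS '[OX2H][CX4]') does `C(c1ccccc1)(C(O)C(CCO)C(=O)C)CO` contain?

[OX2H][CX4] is the SMARTS for an aliphatic alcohol: a hydroxyl oxygen bound to an sp3 (X4) carbon.
The molecule carries 3 separate instances of a hydroxyl group (-OH) meeting every constraint; each maps to a distinct set of atoms, giving 3 matches.

3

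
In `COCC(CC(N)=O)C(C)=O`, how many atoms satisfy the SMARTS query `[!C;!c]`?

4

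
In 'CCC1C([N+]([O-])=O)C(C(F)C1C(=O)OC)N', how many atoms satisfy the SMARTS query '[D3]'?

7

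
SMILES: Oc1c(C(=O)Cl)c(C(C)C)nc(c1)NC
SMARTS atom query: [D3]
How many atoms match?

6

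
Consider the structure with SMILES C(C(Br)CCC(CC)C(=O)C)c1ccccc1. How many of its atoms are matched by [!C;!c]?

The query [!C;!c] means: neither aliphatic nor aromatic carbon — same as [!#6].
Check the 17 heavy atoms by environment: 9× C → no; 6× c (aromatic) → no; 1× O → match; 1× Br → match.
Summing the matching environments: 1 + 1 = 2 matching atoms.

2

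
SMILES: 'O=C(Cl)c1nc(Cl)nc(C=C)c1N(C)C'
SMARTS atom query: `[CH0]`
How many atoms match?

1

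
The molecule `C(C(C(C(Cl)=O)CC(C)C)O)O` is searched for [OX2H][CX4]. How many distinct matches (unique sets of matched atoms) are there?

2

[OX2H][CX4] is the SMARTS for an aliphatic alcohol: a hydroxyl oxygen bound to an sp3 (X4) carbon.
The molecule carries 2 separate instances of a hydroxyl group (-OH) meeting every constraint; each maps to a distinct set of atoms, giving 2 matches.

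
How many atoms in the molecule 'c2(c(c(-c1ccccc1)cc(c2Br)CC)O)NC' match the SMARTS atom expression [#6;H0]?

Check the 18 heavy atoms by environment: 6× c (aromatic, H0) → match; 6× c (aromatic, H1) → no; 1× N (H1) → no; 2× C (H3) → no; 1× Br (H0) → no; 1× C (H2) → no; 1× O (H1) → no.
That gives 6 matching atoms.

6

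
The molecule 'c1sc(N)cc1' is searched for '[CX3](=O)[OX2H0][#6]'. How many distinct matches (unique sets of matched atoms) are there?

0

[CX3](=O)[OX2H0][#6] is the SMARTS for an ester: a carbonyl carbon bonded to an oxygen that is itself bonded to carbon (no H on that O).
No fragment in the molecule satisfies every constraint, giving 0 matches.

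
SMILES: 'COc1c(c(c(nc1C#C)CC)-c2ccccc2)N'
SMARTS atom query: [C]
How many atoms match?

5

The query [C] means: uppercase C matches aliphatic (non-aromatic) carbon only.
Check the 19 heavy atoms by environment: 1× n (aromatic) → no; 11× c (aromatic) → no; 5× C → match; 1× O → no; 1× N → no.
That gives 5 matching atoms.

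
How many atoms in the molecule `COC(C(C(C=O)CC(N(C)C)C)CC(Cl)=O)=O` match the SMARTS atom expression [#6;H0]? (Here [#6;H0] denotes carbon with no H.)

The query [#6;H0] means: any carbon with no attached hydrogen.
Check the 18 heavy atoms by environment: 4× C (H3) → no; 4× C (H1) → no; 2× C (H2) → no; 2× C (H0) → match; 4× O (H0) → no; 1× Cl (H0) → no; 1× N (H0) → no.
That gives 2 matching atoms.

2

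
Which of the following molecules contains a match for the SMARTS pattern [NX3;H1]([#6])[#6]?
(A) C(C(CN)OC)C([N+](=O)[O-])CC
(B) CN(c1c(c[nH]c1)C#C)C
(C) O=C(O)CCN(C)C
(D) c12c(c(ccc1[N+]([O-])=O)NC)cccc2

D

[NX3;H1]([#6])[#6] describes a trivalent nitrogen with one H, bonded to two carbons (a secondary amine).
(A) has a primary amino group (-NH2) but the nitrogen has H2 and only one carbon neighbour.
(B) has a dimethylamino group (-N(CH3)2) but the nitrogen has H0, not H1.
(C) has a dimethylamino group (-N(CH3)2) but the nitrogen has H0, not H1.
(D) contains an N-methylamino group (-NHCH3), which satisfies every atom and bond constraint.
So the answer is (D).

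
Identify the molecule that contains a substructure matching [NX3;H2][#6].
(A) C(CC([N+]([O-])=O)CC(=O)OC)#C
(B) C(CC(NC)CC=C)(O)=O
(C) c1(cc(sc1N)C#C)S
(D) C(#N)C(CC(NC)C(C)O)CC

C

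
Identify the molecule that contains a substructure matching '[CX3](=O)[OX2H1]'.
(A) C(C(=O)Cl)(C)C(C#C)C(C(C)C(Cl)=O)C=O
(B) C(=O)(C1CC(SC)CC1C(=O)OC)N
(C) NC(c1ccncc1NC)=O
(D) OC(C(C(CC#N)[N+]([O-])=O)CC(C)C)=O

[CX3](=O)[OX2H1] describes an sp2 carbon double-bonded to O and single-bonded to an -OH oxygen (a carboxylic acid).
(A) has an acyl chloride (-C(=O)Cl) but the carbonyl is bonded to Cl, not to an -OH oxygen.
(B) has a primary amide (-C(=O)NH2) but the carbonyl is bonded to N, not to an -OH oxygen.
(C) has a primary amide (-C(=O)NH2) but the carbonyl is bonded to N, not to an -OH oxygen.
(D) contains a carboxylic acid group (-C(=O)OH), which satisfies every atom and bond constraint.
So the answer is (D).

D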